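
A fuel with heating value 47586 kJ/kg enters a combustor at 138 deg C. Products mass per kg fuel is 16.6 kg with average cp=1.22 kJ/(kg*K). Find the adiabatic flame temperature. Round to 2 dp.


T_ad = T_in + Hc / (m_p * cp)
Denominator = 16.6 * 1.22 = 20.2520
Temperature rise = 47586 / 20.2520 = 2349.69 K
T_ad = 138 + 2349.69 = 2487.69 deg C


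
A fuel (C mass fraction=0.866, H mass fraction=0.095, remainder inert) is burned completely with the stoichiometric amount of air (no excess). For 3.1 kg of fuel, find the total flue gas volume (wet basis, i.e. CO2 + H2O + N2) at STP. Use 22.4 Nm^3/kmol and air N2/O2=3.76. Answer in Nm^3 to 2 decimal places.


Per kg fuel: CO2 = (C/12 kmol)*22.4 = (0.866/12)*22.4 = 1.61653 Nm^3
Per kg fuel: H2O = (H/2 kmol)*22.4 = (0.095/2)*22.4 = 1.06400 Nm^3
O2 needed per kg fuel = C/12 + H/4 = 0.866/12 + 0.095/4 = 0.09591667 kmol
Per kg fuel: N2 = O2*3.76*22.4 = 0.09591667*3.76*22.4 = 8.07849 Nm^3
Total per kg = 1.61653 + 1.06400 + 8.07849 = 10.75902 Nm^3
Total = 10.75902 * 3.1 = 33.35 Nm^3


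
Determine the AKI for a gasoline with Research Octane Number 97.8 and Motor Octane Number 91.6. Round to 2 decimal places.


AKI = (RON + MON) / 2
AKI = (97.8 + 91.6) / 2
AKI = 189.4 / 2 = 94.70


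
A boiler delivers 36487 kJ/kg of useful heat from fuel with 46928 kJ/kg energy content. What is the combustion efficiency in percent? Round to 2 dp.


Efficiency = (Q_useful / Q_fuel) * 100
Efficiency = (36487 / 46928) * 100
Efficiency = 0.7775 * 100 = 77.75%


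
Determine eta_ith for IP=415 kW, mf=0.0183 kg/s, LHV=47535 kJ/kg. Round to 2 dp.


eta_ith = (IP / (mf * LHV)) * 100
Denominator = 0.0183 * 47535 = 869.8905 kW
eta_ith = (415 / 869.8905) * 100 = 47.71%


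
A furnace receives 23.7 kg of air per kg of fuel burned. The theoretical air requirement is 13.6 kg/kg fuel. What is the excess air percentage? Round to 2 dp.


Excess air = actual - stoichiometric = 23.7 - 13.6 = 10.10 kg/kg fuel
Excess air % = (excess / stoich) * 100 = (10.10 / 13.6) * 100 = 74.26%


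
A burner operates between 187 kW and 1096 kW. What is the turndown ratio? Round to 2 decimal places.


TDR = Q_max / Q_min
TDR = 1096 / 187 = 5.86


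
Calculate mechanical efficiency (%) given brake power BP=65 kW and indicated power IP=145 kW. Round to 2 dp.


eta_mech = (BP / IP) * 100
Ratio = 65 / 145 = 0.4483
eta_mech = 0.4483 * 100 = 44.83%


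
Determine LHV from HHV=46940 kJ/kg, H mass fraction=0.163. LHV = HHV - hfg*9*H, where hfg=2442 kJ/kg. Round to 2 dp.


LHV = HHV - hfg * 9 * H
Water correction = 2442 * 9 * 0.163 = 3582.414 kJ/kg
LHV = 46940 - 3582.414 = 43357.59 kJ/kg


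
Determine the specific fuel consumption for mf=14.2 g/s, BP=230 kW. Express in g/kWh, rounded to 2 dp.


SFC = (mf / BP) * 3600
Rate = 14.2 / 230 = 0.061739 g/(s*kW)
SFC = 0.061739 * 3600 = 222.26 g/kWh


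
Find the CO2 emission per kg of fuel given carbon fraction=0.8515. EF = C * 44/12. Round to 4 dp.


EF = C_frac * (M_CO2 / M_C)
EF = 0.8515 * (44/12)
EF = 0.8515 * 3.666667 = 3.1222 kg_CO2/kg_fuel


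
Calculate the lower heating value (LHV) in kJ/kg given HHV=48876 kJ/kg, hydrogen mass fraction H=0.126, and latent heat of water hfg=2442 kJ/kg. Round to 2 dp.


LHV = HHV - hfg * 9 * H
Water correction = 2442 * 9 * 0.126 = 2769.228 kJ/kg
LHV = 48876 - 2769.228 = 46106.77 kJ/kg


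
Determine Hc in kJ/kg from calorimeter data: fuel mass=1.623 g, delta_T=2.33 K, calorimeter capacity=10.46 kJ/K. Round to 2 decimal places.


Hc = C_cal * delta_T / m_fuel
Q_released = 10.46 * 2.33 = 24.3718 kJ
m_fuel = 1.623 g = 1.623/1000 kg = 0.001623 kg
Hc = 24.3718 / 0.001623 = 15016.51 kJ/kg


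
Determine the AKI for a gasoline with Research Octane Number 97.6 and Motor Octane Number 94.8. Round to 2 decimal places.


AKI = (RON + MON) / 2
AKI = (97.6 + 94.8) / 2
AKI = 192.4 / 2 = 96.20


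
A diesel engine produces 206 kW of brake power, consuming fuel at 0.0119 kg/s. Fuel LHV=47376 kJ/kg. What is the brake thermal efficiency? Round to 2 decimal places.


eta_BTE = (BP / (mf * LHV)) * 100
Denominator = 0.0119 * 47376 = 563.7744 kW
eta_BTE = (206 / 563.7744) * 100 = 36.54%


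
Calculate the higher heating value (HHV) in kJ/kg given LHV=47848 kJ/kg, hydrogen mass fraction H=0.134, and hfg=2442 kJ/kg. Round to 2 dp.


HHV = LHV + hfg * 9 * H
Water addition = 2442 * 9 * 0.134 = 2945.052 kJ/kg
HHV = 47848 + 2945.052 = 50793.05 kJ/kg


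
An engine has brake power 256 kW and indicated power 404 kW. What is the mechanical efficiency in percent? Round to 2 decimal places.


eta_mech = (BP / IP) * 100
Ratio = 256 / 404 = 0.6337
eta_mech = 0.6337 * 100 = 63.37%


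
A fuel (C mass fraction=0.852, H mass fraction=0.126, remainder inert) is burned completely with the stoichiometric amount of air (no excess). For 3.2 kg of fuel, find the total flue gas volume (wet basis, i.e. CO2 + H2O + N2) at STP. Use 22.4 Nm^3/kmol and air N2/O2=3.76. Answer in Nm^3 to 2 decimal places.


Per kg fuel: CO2 = (C/12 kmol)*22.4 = (0.852/12)*22.4 = 1.59040 Nm^3
Per kg fuel: H2O = (H/2 kmol)*22.4 = (0.126/2)*22.4 = 1.41120 Nm^3
O2 needed per kg fuel = C/12 + H/4 = 0.852/12 + 0.126/4 = 0.10250000 kmol
Per kg fuel: N2 = O2*3.76*22.4 = 0.10250000*3.76*22.4 = 8.63296 Nm^3
Total per kg = 1.59040 + 1.41120 + 8.63296 = 11.63456 Nm^3
Total = 11.63456 * 3.2 = 37.23 Nm^3


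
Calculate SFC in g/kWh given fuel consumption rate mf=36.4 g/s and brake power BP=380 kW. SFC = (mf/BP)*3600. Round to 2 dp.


SFC = (mf / BP) * 3600
Rate = 36.4 / 380 = 0.095789 g/(s*kW)
SFC = 0.095789 * 3600 = 344.84 g/kWh


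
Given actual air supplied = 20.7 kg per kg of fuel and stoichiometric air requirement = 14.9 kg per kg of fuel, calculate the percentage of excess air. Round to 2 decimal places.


Excess air = actual - stoichiometric = 20.7 - 14.9 = 5.80 kg/kg fuel
Excess air % = (excess / stoich) * 100 = (5.80 / 14.9) * 100 = 38.93%


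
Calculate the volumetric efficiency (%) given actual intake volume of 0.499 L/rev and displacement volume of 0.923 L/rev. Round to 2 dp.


eta_v = (V_actual / V_disp) * 100
Ratio = 0.499 / 0.923 = 0.5406
eta_v = 0.5406 * 100 = 54.06%


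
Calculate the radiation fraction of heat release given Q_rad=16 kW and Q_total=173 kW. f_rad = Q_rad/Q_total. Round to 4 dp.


f_rad = Q_rad / Q_total
f_rad = 16 / 173 = 0.0925


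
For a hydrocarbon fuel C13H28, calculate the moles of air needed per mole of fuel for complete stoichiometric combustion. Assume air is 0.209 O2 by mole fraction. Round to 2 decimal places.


Balanced combustion: C13H28 + 20 O2 -> 13 CO2 + 14 H2O
O2 needed = C + H/4 = 13 + 28/4 = 20.00 moles
Air moles = O2 / 0.209 = 20.00 / 0.209 = 95.69 moles air


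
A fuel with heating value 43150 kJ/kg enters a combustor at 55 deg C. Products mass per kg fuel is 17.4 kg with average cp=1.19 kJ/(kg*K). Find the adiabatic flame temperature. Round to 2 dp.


T_ad = T_in + Hc / (m_p * cp)
Denominator = 17.4 * 1.19 = 20.7060
Temperature rise = 43150 / 20.7060 = 2083.94 K
T_ad = 55 + 2083.94 = 2138.94 deg C


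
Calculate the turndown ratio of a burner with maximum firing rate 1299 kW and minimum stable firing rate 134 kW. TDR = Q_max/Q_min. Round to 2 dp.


TDR = Q_max / Q_min
TDR = 1299 / 134 = 9.69


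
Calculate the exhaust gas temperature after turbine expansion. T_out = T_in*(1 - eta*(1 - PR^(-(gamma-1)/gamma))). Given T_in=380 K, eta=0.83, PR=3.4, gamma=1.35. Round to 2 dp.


T_out = T_in * (1 - eta * (1 - PR^(-(gamma-1)/gamma)))
Exponent = -(1.35-1)/1.35 = -0.25925926
PR^exp = 3.4^(-0.25925926) = 0.72813041
Factor = 1 - 0.83*(1 - 0.72813041) = 0.77434824
T_out = 380 * 0.77434824 = 294.25 K


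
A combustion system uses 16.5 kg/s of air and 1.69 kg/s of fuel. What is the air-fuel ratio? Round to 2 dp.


AFR = m_air / m_fuel
AFR = 16.5 / 1.69 = 9.76


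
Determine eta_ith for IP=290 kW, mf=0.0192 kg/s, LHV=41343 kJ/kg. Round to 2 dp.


eta_ith = (IP / (mf * LHV)) * 100
Denominator = 0.0192 * 41343 = 793.7856 kW
eta_ith = (290 / 793.7856) * 100 = 36.53%


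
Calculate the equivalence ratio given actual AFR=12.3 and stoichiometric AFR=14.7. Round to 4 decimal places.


phi = AFR_stoich / AFR_actual
phi = 14.7 / 12.3 = 1.1951


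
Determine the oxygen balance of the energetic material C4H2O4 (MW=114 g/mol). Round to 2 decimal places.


OB = -1600 * (2C + H/2 - O) / MW
Inner = 2*4 + 2/2 - 4 = 5.00
OB = -1600 * 5.00 / 114 = -70.18%


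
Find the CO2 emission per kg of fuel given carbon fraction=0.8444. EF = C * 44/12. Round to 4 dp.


EF = C_frac * (M_CO2 / M_C)
EF = 0.8444 * (44/12)
EF = 0.8444 * 3.666667 = 3.0961 kg_CO2/kg_fuel


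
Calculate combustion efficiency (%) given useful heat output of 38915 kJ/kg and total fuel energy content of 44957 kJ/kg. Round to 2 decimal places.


Efficiency = (Q_useful / Q_fuel) * 100
Efficiency = (38915 / 44957) * 100
Efficiency = 0.8656 * 100 = 86.56%


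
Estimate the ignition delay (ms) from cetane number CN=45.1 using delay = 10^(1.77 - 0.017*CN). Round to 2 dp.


delay = 10^(1.77 - 0.017*CN)
Exponent = 1.77 - 0.017*45.1 = 1.0033
delay = 10^1.0033 = 10.08 ms


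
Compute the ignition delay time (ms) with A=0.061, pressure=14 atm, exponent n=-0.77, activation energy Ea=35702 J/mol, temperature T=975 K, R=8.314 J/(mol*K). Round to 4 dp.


tau = A * P^n * exp(Ea/(R*T))
P^n = 14^(-0.77) = 0.13106339
Ea/(R*T) = 35702/(8.314*975) = 4.404310
exp(Ea/(R*T)) = 81.802705
tau = 0.061 * 0.13106339 * 81.802705 = 0.6540 ms


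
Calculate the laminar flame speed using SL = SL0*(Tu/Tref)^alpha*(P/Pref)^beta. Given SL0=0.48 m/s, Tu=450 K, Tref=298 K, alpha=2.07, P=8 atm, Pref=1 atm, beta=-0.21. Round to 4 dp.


SL = SL0 * (Tu/Tref)^alpha * (P/Pref)^beta
T ratio = 450/298 = 1.51006711
(T ratio)^alpha = 1.51006711^2.07 = 2.347049
(P/Pref)^beta = 8^(-0.21) = 0.646176
SL = 0.48 * 2.347049 * 0.646176 = 0.7280 m/s


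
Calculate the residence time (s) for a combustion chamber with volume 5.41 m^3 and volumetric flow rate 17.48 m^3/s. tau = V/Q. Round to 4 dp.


tau = V / Q_flow
tau = 5.41 / 17.48 = 0.3095 s


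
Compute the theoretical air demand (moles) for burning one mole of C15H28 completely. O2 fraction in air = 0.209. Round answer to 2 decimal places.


Balanced combustion: C15H28 + 22 O2 -> 15 CO2 + 14 H2O
O2 needed = C + H/4 = 15 + 28/4 = 22.00 moles
Air moles = O2 / 0.209 = 22.00 / 0.209 = 105.26 moles air


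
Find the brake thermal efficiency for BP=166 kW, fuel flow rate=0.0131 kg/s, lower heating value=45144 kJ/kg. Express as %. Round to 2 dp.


eta_BTE = (BP / (mf * LHV)) * 100
Denominator = 0.0131 * 45144 = 591.3864 kW
eta_BTE = (166 / 591.3864) * 100 = 28.07%


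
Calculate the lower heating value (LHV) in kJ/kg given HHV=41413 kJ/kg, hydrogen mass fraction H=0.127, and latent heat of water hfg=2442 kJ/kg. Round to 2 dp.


LHV = HHV - hfg * 9 * H
Water correction = 2442 * 9 * 0.127 = 2791.206 kJ/kg
LHV = 41413 - 2791.206 = 38621.79 kJ/kg


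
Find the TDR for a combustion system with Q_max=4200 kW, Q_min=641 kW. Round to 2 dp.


TDR = Q_max / Q_min
TDR = 4200 / 641 = 6.55


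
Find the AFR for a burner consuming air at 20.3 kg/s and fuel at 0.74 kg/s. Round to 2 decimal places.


AFR = m_air / m_fuel
AFR = 20.3 / 0.74 = 27.43


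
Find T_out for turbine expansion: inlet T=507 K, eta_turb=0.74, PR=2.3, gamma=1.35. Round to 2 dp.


T_out = T_in * (1 - eta * (1 - PR^(-(gamma-1)/gamma)))
Exponent = -(1.35-1)/1.35 = -0.25925926
PR^exp = 2.3^(-0.25925926) = 0.80578413
Factor = 1 - 0.74*(1 - 0.80578413) = 0.85628026
T_out = 507 * 0.85628026 = 434.13 K


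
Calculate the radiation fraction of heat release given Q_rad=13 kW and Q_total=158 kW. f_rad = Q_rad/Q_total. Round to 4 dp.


f_rad = Q_rad / Q_total
f_rad = 13 / 158 = 0.0823


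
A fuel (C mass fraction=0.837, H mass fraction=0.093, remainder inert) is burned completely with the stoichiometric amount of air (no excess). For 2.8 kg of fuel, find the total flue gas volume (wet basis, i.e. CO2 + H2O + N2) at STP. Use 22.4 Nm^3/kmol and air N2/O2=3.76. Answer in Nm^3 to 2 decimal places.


Per kg fuel: CO2 = (C/12 kmol)*22.4 = (0.837/12)*22.4 = 1.56240 Nm^3
Per kg fuel: H2O = (H/2 kmol)*22.4 = (0.093/2)*22.4 = 1.04160 Nm^3
O2 needed per kg fuel = C/12 + H/4 = 0.837/12 + 0.093/4 = 0.09300000 kmol
Per kg fuel: N2 = O2*3.76*22.4 = 0.09300000*3.76*22.4 = 7.83283 Nm^3
Total per kg = 1.56240 + 1.04160 + 7.83283 = 10.43683 Nm^3
Total = 10.43683 * 2.8 = 29.22 Nm^3


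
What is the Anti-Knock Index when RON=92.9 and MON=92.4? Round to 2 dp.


AKI = (RON + MON) / 2
AKI = (92.9 + 92.4) / 2
AKI = 185.3 / 2 = 92.65


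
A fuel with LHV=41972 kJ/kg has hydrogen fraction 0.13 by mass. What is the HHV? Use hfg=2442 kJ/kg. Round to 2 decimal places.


HHV = LHV + hfg * 9 * H
Water addition = 2442 * 9 * 0.13 = 2857.140 kJ/kg
HHV = 41972 + 2857.140 = 44829.14 kJ/kg


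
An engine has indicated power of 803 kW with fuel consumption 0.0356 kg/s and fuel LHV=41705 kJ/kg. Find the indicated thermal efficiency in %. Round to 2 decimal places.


eta_ith = (IP / (mf * LHV)) * 100
Denominator = 0.0356 * 41705 = 1484.6980 kW
eta_ith = (803 / 1484.6980) * 100 = 54.09%


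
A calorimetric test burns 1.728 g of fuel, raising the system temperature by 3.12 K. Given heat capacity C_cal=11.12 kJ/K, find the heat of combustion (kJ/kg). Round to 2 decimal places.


Hc = C_cal * delta_T / m_fuel
Q_released = 11.12 * 3.12 = 34.6944 kJ
m_fuel = 1.728 g = 1.728/1000 kg = 0.001728 kg
Hc = 34.6944 / 0.001728 = 20077.78 kJ/kg


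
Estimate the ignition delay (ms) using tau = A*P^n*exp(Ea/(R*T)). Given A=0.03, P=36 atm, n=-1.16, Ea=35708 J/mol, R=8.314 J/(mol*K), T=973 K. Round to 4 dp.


tau = A * P^n * exp(Ea/(R*T))
P^n = 36^(-1.16) = 0.01565630
Ea/(R*T) = 35708/(8.314*973) = 4.414105
exp(Ea/(R*T)) = 82.607879
tau = 0.03 * 0.01565630 * 82.607879 = 0.0388 ms


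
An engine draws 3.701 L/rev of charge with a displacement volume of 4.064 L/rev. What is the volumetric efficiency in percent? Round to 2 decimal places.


eta_v = (V_actual / V_disp) * 100
Ratio = 3.701 / 4.064 = 0.9107
eta_v = 0.9107 * 100 = 91.07%


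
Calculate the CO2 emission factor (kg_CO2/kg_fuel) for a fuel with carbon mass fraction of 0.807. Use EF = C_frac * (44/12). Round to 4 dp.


EF = C_frac * (M_CO2 / M_C)
EF = 0.807 * (44/12)
EF = 0.807 * 3.666667 = 2.9590 kg_CO2/kg_fuel


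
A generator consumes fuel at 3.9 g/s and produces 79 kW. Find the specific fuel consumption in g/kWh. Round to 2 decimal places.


SFC = (mf / BP) * 3600
Rate = 3.9 / 79 = 0.049367 g/(s*kW)
SFC = 0.049367 * 3600 = 177.72 g/kWh


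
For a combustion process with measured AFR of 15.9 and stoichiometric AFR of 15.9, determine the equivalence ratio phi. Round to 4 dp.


phi = AFR_stoich / AFR_actual
phi = 15.9 / 15.9 = 1.0000


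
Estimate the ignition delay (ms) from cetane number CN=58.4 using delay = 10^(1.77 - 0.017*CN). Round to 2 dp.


delay = 10^(1.77 - 0.017*CN)
Exponent = 1.77 - 0.017*58.4 = 0.7772
delay = 10^0.7772 = 5.99 ms


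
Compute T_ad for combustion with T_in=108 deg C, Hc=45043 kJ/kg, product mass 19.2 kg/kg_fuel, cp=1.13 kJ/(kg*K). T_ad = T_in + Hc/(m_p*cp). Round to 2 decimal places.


T_ad = T_in + Hc / (m_p * cp)
Denominator = 19.2 * 1.13 = 21.6960
Temperature rise = 45043 / 21.6960 = 2076.10 K
T_ad = 108 + 2076.10 = 2184.10 deg C


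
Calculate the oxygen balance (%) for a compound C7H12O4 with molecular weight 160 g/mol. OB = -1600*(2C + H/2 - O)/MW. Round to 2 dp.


OB = -1600 * (2C + H/2 - O) / MW
Inner = 2*7 + 12/2 - 4 = 16.00
OB = -1600 * 16.00 / 160 = -160.00%


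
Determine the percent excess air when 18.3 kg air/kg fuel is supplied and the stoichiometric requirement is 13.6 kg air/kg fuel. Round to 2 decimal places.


Excess air = actual - stoichiometric = 18.3 - 13.6 = 4.70 kg/kg fuel
Excess air % = (excess / stoich) * 100 = (4.70 / 13.6) * 100 = 34.56%


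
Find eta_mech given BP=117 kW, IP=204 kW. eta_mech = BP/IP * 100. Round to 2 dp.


eta_mech = (BP / IP) * 100
Ratio = 117 / 204 = 0.5735
eta_mech = 0.5735 * 100 = 57.35%


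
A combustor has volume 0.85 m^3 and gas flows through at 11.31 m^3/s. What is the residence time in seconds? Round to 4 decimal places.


tau = V / Q_flow
tau = 0.85 / 11.31 = 0.0752 s


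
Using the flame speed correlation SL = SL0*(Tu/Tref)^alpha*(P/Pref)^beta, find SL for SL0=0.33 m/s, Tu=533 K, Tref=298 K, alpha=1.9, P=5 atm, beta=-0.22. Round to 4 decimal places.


SL = SL0 * (Tu/Tref)^alpha * (P/Pref)^beta
T ratio = 533/298 = 1.78859060
(T ratio)^alpha = 1.78859060^1.9 = 3.018358
(P/Pref)^beta = 5^(-0.22) = 0.701821
SL = 0.33 * 3.018358 * 0.701821 = 0.6991 m/s


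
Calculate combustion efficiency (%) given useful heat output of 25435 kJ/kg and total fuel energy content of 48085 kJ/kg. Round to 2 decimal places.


Efficiency = (Q_useful / Q_fuel) * 100
Efficiency = (25435 / 48085) * 100
Efficiency = 0.5290 * 100 = 52.90%


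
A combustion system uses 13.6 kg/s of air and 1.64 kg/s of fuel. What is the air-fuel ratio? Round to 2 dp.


AFR = m_air / m_fuel
AFR = 13.6 / 1.64 = 8.29


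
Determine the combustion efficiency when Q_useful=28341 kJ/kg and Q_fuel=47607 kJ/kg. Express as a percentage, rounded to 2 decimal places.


Efficiency = (Q_useful / Q_fuel) * 100
Efficiency = (28341 / 47607) * 100
Efficiency = 0.5953 * 100 = 59.53%


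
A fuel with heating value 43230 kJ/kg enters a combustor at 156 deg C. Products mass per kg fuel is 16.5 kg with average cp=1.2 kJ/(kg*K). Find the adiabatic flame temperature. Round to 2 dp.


T_ad = T_in + Hc / (m_p * cp)
Denominator = 16.5 * 1.2 = 19.8000
Temperature rise = 43230 / 19.8000 = 2183.33 K
T_ad = 156 + 2183.33 = 2339.33 deg C


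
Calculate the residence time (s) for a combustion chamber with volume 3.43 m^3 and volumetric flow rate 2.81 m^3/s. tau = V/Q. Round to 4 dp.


tau = V / Q_flow
tau = 3.43 / 2.81 = 1.2206 s


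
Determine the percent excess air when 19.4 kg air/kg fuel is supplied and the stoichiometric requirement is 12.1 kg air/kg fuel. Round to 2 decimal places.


Excess air = actual - stoichiometric = 19.4 - 12.1 = 7.30 kg/kg fuel
Excess air % = (excess / stoich) * 100 = (7.30 / 12.1) * 100 = 60.33%


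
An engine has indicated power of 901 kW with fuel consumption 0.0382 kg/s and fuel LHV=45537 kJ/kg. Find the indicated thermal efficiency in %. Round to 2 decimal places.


eta_ith = (IP / (mf * LHV)) * 100
Denominator = 0.0382 * 45537 = 1739.5134 kW
eta_ith = (901 / 1739.5134) * 100 = 51.80%


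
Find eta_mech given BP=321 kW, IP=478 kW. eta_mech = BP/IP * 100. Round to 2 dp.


eta_mech = (BP / IP) * 100
Ratio = 321 / 478 = 0.6715
eta_mech = 0.6715 * 100 = 67.15%


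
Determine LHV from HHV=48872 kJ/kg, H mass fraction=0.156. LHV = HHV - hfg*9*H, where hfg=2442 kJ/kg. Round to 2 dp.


LHV = HHV - hfg * 9 * H
Water correction = 2442 * 9 * 0.156 = 3428.568 kJ/kg
LHV = 48872 - 3428.568 = 45443.43 kJ/kg


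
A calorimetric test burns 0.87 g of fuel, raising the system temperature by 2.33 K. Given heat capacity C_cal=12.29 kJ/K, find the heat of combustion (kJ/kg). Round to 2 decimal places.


Hc = C_cal * delta_T / m_fuel
Q_released = 12.29 * 2.33 = 28.6357 kJ
m_fuel = 0.87 g = 0.87/1000 kg = 0.000870 kg
Hc = 28.6357 / 0.000870 = 32914.60 kJ/kg


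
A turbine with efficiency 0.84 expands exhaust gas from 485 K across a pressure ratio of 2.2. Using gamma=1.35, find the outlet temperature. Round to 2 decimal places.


T_out = T_in * (1 - eta * (1 - PR^(-(gamma-1)/gamma)))
Exponent = -(1.35-1)/1.35 = -0.25925926
PR^exp = 2.2^(-0.25925926) = 0.81512413
Factor = 1 - 0.84*(1 - 0.81512413) = 0.84470427
T_out = 485 * 0.84470427 = 409.68 K


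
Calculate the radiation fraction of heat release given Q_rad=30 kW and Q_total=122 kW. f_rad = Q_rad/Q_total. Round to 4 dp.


f_rad = Q_rad / Q_total
f_rad = 30 / 122 = 0.2459


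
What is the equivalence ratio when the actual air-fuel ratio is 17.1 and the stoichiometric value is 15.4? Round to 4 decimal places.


phi = AFR_stoich / AFR_actual
phi = 15.4 / 17.1 = 0.9006


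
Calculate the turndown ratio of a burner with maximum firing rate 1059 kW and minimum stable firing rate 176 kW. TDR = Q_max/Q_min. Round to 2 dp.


TDR = Q_max / Q_min
TDR = 1059 / 176 = 6.02


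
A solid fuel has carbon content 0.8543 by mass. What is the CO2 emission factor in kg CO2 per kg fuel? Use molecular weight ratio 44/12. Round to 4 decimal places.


EF = C_frac * (M_CO2 / M_C)
EF = 0.8543 * (44/12)
EF = 0.8543 * 3.666667 = 3.1324 kg_CO2/kg_fuel


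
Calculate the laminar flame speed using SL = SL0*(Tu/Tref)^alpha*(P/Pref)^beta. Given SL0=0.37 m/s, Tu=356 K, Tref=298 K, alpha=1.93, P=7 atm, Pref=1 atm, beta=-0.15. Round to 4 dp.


SL = SL0 * (Tu/Tref)^alpha * (P/Pref)^beta
T ratio = 356/298 = 1.19463087
(T ratio)^alpha = 1.19463087^1.93 = 1.409487
(P/Pref)^beta = 7^(-0.15) = 0.746853
SL = 0.37 * 1.409487 * 0.746853 = 0.3895 m/s


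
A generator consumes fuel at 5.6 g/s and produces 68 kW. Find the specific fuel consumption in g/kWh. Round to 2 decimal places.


SFC = (mf / BP) * 3600
Rate = 5.6 / 68 = 0.082353 g/(s*kW)
SFC = 0.082353 * 3600 = 296.47 g/kWh


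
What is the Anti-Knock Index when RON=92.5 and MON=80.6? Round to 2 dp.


AKI = (RON + MON) / 2
AKI = (92.5 + 80.6) / 2
AKI = 173.1 / 2 = 86.55


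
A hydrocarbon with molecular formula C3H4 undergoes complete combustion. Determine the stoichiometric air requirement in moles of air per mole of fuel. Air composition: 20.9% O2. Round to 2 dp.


Balanced combustion: C3H4 + 4 O2 -> 3 CO2 + 2 H2O
O2 needed = C + H/4 = 3 + 4/4 = 4.00 moles
Air moles = O2 / 0.209 = 4.00 / 0.209 = 19.14 moles air


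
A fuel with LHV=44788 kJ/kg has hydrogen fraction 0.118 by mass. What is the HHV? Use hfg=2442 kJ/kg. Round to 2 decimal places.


HHV = LHV + hfg * 9 * H
Water addition = 2442 * 9 * 0.118 = 2593.404 kJ/kg
HHV = 44788 + 2593.404 = 47381.40 kJ/kg


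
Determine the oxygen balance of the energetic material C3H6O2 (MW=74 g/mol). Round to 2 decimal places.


OB = -1600 * (2C + H/2 - O) / MW
Inner = 2*3 + 6/2 - 2 = 7.00
OB = -1600 * 7.00 / 74 = -151.35%


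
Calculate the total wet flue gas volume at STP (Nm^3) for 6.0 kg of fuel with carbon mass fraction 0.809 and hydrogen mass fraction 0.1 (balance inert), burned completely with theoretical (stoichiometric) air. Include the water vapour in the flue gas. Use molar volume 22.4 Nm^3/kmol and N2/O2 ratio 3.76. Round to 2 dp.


Per kg fuel: CO2 = (C/12 kmol)*22.4 = (0.809/12)*22.4 = 1.51013 Nm^3
Per kg fuel: H2O = (H/2 kmol)*22.4 = (0.1/2)*22.4 = 1.12000 Nm^3
O2 needed per kg fuel = C/12 + H/4 = 0.809/12 + 0.1/4 = 0.09241667 kmol
Per kg fuel: N2 = O2*3.76*22.4 = 0.09241667*3.76*22.4 = 7.78370 Nm^3
Total per kg = 1.51013 + 1.12000 + 7.78370 = 10.41383 Nm^3
Total = 10.41383 * 6.0 = 62.48 Nm^3


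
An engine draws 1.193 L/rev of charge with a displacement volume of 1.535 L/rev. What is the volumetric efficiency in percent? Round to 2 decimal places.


eta_v = (V_actual / V_disp) * 100
Ratio = 1.193 / 1.535 = 0.7772
eta_v = 0.7772 * 100 = 77.72%


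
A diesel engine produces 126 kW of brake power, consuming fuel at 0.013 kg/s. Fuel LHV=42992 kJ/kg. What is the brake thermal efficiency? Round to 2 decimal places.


eta_BTE = (BP / (mf * LHV)) * 100
Denominator = 0.013 * 42992 = 558.8960 kW
eta_BTE = (126 / 558.8960) * 100 = 22.54%


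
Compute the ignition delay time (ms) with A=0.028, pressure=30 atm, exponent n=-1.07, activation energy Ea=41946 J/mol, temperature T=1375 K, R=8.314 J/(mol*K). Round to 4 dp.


tau = A * P^n * exp(Ea/(R*T))
P^n = 30^(-1.07) = 0.02627122
Ea/(R*T) = 41946/(8.314*1375) = 3.669254
exp(Ea/(R*T)) = 39.222654
tau = 0.028 * 0.02627122 * 39.222654 = 0.0289 ms


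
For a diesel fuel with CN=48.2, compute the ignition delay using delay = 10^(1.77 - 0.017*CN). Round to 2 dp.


delay = 10^(1.77 - 0.017*CN)
Exponent = 1.77 - 0.017*48.2 = 0.9506
delay = 10^0.9506 = 8.92 ms


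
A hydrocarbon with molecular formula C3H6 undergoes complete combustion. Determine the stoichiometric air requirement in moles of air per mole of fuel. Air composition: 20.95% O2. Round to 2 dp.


Balanced combustion: C3H6 + 4.5 O2 -> 3 CO2 + 3 H2O
O2 needed = C + H/4 = 3 + 6/4 = 4.50 moles
Air moles = O2 / 0.2095 = 4.50 / 0.2095 = 21.48 moles air


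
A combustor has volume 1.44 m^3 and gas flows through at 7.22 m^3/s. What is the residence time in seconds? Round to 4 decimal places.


tau = V / Q_flow
tau = 1.44 / 7.22 = 0.1994 s


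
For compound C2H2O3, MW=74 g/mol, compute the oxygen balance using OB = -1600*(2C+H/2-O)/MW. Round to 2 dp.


OB = -1600 * (2C + H/2 - O) / MW
Inner = 2*2 + 2/2 - 3 = 2.00
OB = -1600 * 2.00 / 74 = -43.24%


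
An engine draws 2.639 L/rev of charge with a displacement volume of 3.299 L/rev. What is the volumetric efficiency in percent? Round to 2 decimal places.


eta_v = (V_actual / V_disp) * 100
Ratio = 2.639 / 3.299 = 0.7999
eta_v = 0.7999 * 100 = 79.99%


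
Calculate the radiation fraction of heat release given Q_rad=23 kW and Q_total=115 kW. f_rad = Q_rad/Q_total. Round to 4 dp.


f_rad = Q_rad / Q_total
f_rad = 23 / 115 = 0.2000


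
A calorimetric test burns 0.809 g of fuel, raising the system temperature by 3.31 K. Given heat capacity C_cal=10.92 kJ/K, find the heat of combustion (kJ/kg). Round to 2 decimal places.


Hc = C_cal * delta_T / m_fuel
Q_released = 10.92 * 3.31 = 36.1452 kJ
m_fuel = 0.809 g = 0.809/1000 kg = 0.000809 kg
Hc = 36.1452 / 0.000809 = 44678.86 kJ/kg


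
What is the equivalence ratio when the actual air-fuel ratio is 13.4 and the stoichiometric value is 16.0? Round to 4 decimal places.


phi = AFR_stoich / AFR_actual
phi = 16.0 / 13.4 = 1.1940


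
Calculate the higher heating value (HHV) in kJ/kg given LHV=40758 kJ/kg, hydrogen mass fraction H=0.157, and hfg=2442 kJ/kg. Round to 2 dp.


HHV = LHV + hfg * 9 * H
Water addition = 2442 * 9 * 0.157 = 3450.546 kJ/kg
HHV = 40758 + 3450.546 = 44208.55 kJ/kg


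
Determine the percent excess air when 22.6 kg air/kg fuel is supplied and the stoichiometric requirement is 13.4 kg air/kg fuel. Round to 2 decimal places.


Excess air = actual - stoichiometric = 22.6 - 13.4 = 9.20 kg/kg fuel
Excess air % = (excess / stoich) * 100 = (9.20 / 13.4) * 100 = 68.66%


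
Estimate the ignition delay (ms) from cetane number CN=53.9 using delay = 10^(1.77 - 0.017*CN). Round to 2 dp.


delay = 10^(1.77 - 0.017*CN)
Exponent = 1.77 - 0.017*53.9 = 0.8537
delay = 10^0.8537 = 7.14 ms


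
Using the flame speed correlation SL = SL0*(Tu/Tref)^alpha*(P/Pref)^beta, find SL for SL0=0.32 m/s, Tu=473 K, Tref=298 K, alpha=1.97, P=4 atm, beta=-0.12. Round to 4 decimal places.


SL = SL0 * (Tu/Tref)^alpha * (P/Pref)^beta
T ratio = 473/298 = 1.58724832
(T ratio)^alpha = 1.58724832^1.97 = 2.484680
(P/Pref)^beta = 4^(-0.12) = 0.846745
SL = 0.32 * 2.484680 * 0.846745 = 0.6732 m/s


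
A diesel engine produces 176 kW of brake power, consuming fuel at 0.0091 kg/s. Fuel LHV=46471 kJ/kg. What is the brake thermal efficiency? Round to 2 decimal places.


eta_BTE = (BP / (mf * LHV)) * 100
Denominator = 0.0091 * 46471 = 422.8861 kW
eta_BTE = (176 / 422.8861) * 100 = 41.62%


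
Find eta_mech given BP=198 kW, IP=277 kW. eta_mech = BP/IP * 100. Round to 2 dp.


eta_mech = (BP / IP) * 100
Ratio = 198 / 277 = 0.7148
eta_mech = 0.7148 * 100 = 71.48%


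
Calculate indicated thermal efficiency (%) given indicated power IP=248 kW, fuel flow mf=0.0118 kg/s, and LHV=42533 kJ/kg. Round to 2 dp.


eta_ith = (IP / (mf * LHV)) * 100
Denominator = 0.0118 * 42533 = 501.8894 kW
eta_ith = (248 / 501.8894) * 100 = 49.41%


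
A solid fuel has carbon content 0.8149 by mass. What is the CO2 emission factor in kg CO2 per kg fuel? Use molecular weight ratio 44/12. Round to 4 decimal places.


EF = C_frac * (M_CO2 / M_C)
EF = 0.8149 * (44/12)
EF = 0.8149 * 3.666667 = 2.9880 kg_CO2/kg_fuel


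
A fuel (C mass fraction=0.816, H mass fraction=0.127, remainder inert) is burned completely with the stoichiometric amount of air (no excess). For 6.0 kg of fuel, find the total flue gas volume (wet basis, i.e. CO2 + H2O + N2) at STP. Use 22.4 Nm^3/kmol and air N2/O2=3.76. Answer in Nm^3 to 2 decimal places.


Per kg fuel: CO2 = (C/12 kmol)*22.4 = (0.816/12)*22.4 = 1.52320 Nm^3
Per kg fuel: H2O = (H/2 kmol)*22.4 = (0.127/2)*22.4 = 1.42240 Nm^3
O2 needed per kg fuel = C/12 + H/4 = 0.816/12 + 0.127/4 = 0.09975000 kmol
Per kg fuel: N2 = O2*3.76*22.4 = 0.09975000*3.76*22.4 = 8.40134 Nm^3
Total per kg = 1.52320 + 1.42240 + 8.40134 = 11.34694 Nm^3
Total = 11.34694 * 6.0 = 68.08 Nm^3


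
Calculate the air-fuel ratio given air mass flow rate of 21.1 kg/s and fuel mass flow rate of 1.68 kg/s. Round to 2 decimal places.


AFR = m_air / m_fuel
AFR = 21.1 / 1.68 = 12.56


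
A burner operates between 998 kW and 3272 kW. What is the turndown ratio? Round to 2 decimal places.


TDR = Q_max / Q_min
TDR = 3272 / 998 = 3.28


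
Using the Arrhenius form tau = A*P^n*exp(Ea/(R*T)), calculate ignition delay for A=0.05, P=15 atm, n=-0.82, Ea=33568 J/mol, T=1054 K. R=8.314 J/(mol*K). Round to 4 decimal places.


tau = A * P^n * exp(Ea/(R*T))
P^n = 15^(-0.82) = 0.10854384
Ea/(R*T) = 33568/(8.314*1054) = 3.830671
exp(Ea/(R*T)) = 46.093449
tau = 0.05 * 0.10854384 * 46.093449 = 0.2502 ms


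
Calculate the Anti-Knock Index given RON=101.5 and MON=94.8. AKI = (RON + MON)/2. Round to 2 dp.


AKI = (RON + MON) / 2
AKI = (101.5 + 94.8) / 2
AKI = 196.3 / 2 = 98.15


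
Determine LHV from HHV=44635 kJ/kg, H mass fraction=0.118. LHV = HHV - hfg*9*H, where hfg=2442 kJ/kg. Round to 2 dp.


LHV = HHV - hfg * 9 * H
Water correction = 2442 * 9 * 0.118 = 2593.404 kJ/kg
LHV = 44635 - 2593.404 = 42041.60 kJ/kg


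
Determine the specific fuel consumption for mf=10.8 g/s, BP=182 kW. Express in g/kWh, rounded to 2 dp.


SFC = (mf / BP) * 3600
Rate = 10.8 / 182 = 0.059341 g/(s*kW)
SFC = 0.059341 * 3600 = 213.63 g/kWh


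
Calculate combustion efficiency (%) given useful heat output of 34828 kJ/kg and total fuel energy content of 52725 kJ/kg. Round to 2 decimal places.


Efficiency = (Q_useful / Q_fuel) * 100
Efficiency = (34828 / 52725) * 100
Efficiency = 0.6606 * 100 = 66.06%


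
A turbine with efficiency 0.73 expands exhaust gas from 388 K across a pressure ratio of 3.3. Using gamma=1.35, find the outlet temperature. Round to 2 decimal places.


T_out = T_in * (1 - eta * (1 - PR^(-(gamma-1)/gamma)))
Exponent = -(1.35-1)/1.35 = -0.25925926
PR^exp = 3.3^(-0.25925926) = 0.73378775
Factor = 1 - 0.73*(1 - 0.73378775) = 0.80566506
T_out = 388 * 0.80566506 = 312.60 K


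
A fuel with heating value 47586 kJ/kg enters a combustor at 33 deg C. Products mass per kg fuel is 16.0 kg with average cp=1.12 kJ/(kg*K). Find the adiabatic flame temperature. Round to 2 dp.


T_ad = T_in + Hc / (m_p * cp)
Denominator = 16.0 * 1.12 = 17.9200
Temperature rise = 47586 / 17.9200 = 2655.47 K
T_ad = 33 + 2655.47 = 2688.47 deg C


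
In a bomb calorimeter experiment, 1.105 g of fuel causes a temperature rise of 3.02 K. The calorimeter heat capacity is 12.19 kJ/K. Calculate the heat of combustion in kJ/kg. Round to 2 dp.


Hc = C_cal * delta_T / m_fuel
Q_released = 12.19 * 3.02 = 36.8138 kJ
m_fuel = 1.105 g = 1.105/1000 kg = 0.001105 kg
Hc = 36.8138 / 0.001105 = 33315.66 kJ/kg


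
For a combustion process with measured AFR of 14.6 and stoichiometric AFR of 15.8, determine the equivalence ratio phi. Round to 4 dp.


phi = AFR_stoich / AFR_actual
phi = 15.8 / 14.6 = 1.0822


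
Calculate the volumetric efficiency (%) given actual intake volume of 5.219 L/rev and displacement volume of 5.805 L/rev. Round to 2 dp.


eta_v = (V_actual / V_disp) * 100
Ratio = 5.219 / 5.805 = 0.8991
eta_v = 0.8991 * 100 = 89.91%


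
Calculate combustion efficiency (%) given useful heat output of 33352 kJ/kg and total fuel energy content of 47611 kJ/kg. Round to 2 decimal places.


Efficiency = (Q_useful / Q_fuel) * 100
Efficiency = (33352 / 47611) * 100
Efficiency = 0.7005 * 100 = 70.05%


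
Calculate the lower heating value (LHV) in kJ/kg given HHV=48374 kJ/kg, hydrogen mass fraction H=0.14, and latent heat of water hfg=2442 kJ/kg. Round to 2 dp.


LHV = HHV - hfg * 9 * H
Water correction = 2442 * 9 * 0.14 = 3076.920 kJ/kg
LHV = 48374 - 3076.920 = 45297.08 kJ/kg


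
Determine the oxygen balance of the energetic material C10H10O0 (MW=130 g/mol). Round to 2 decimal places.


OB = -1600 * (2C + H/2 - O) / MW
Inner = 2*10 + 10/2 - 0 = 25.00
OB = -1600 * 25.00 / 130 = -307.69%


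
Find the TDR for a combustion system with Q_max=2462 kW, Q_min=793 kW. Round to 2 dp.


TDR = Q_max / Q_min
TDR = 2462 / 793 = 3.10


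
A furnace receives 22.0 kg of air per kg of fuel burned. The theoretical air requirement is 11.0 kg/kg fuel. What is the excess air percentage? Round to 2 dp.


Excess air = actual - stoichiometric = 22.0 - 11.0 = 11.00 kg/kg fuel
Excess air % = (excess / stoich) * 100 = (11.00 / 11.0) * 100 = 100.00%


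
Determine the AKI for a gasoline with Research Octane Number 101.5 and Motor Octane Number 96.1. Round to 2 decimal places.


AKI = (RON + MON) / 2
AKI = (101.5 + 96.1) / 2
AKI = 197.6 / 2 = 98.80


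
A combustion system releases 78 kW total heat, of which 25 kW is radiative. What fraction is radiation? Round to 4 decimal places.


f_rad = Q_rad / Q_total
f_rad = 25 / 78 = 0.3205


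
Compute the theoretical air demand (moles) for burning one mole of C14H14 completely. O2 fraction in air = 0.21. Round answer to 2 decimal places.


Balanced combustion: C14H14 + 17.5 O2 -> 14 CO2 + 7 H2O
O2 needed = C + H/4 = 14 + 14/4 = 17.50 moles
Air moles = O2 / 0.21 = 17.50 / 0.21 = 83.33 moles air


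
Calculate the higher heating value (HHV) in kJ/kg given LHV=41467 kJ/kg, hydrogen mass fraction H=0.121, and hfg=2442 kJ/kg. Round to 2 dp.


HHV = LHV + hfg * 9 * H
Water addition = 2442 * 9 * 0.121 = 2659.338 kJ/kg
HHV = 41467 + 2659.338 = 44126.34 kJ/kg


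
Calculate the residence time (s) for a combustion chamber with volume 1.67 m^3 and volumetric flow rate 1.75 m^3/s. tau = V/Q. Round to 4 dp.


tau = V / Q_flow
tau = 1.67 / 1.75 = 0.9543 s


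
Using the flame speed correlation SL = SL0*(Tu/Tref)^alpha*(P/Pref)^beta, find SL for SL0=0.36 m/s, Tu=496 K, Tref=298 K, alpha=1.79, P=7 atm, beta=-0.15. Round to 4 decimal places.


SL = SL0 * (Tu/Tref)^alpha * (P/Pref)^beta
T ratio = 496/298 = 1.66442953
(T ratio)^alpha = 1.66442953^1.79 = 2.489230
(P/Pref)^beta = 7^(-0.15) = 0.746853
SL = 0.36 * 2.489230 * 0.746853 = 0.6693 m/s


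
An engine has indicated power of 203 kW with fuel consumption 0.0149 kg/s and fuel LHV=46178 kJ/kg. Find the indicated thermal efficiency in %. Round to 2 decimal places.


eta_ith = (IP / (mf * LHV)) * 100
Denominator = 0.0149 * 46178 = 688.0522 kW
eta_ith = (203 / 688.0522) * 100 = 29.50%


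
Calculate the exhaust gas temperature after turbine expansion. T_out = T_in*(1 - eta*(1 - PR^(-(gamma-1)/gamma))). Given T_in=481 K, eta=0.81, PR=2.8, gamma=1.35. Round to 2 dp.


T_out = T_in * (1 - eta * (1 - PR^(-(gamma-1)/gamma)))
Exponent = -(1.35-1)/1.35 = -0.25925926
PR^exp = 2.8^(-0.25925926) = 0.76572026
Factor = 1 - 0.81*(1 - 0.76572026) = 0.81023341
T_out = 481 * 0.81023341 = 389.72 K


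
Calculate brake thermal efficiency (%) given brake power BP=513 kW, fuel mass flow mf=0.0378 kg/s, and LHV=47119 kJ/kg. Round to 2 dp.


eta_BTE = (BP / (mf * LHV)) * 100
Denominator = 0.0378 * 47119 = 1781.0982 kW
eta_BTE = (513 / 1781.0982) * 100 = 28.80%


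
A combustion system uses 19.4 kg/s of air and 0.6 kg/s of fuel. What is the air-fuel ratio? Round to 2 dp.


AFR = m_air / m_fuel
AFR = 19.4 / 0.6 = 32.33


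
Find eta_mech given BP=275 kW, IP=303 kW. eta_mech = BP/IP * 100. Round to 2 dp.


eta_mech = (BP / IP) * 100
Ratio = 275 / 303 = 0.9076
eta_mech = 0.9076 * 100 = 90.76%


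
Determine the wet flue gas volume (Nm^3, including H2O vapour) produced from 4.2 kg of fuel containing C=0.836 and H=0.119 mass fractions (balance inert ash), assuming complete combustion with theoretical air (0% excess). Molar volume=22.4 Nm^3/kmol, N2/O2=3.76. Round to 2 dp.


Per kg fuel: CO2 = (C/12 kmol)*22.4 = (0.836/12)*22.4 = 1.56053 Nm^3
Per kg fuel: H2O = (H/2 kmol)*22.4 = (0.119/2)*22.4 = 1.33280 Nm^3
O2 needed per kg fuel = C/12 + H/4 = 0.836/12 + 0.119/4 = 0.09941667 kmol
Per kg fuel: N2 = O2*3.76*22.4 = 0.09941667*3.76*22.4 = 8.37327 Nm^3
Total per kg = 1.56053 + 1.33280 + 8.37327 = 11.26660 Nm^3
Total = 11.26660 * 4.2 = 47.32 Nm^3


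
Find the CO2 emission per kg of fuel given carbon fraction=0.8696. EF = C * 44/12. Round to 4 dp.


EF = C_frac * (M_CO2 / M_C)
EF = 0.8696 * (44/12)
EF = 0.8696 * 3.666667 = 3.1885 kg_CO2/kg_fuel


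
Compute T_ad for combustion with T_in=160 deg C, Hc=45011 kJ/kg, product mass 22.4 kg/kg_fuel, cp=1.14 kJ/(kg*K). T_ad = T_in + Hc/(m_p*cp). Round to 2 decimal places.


T_ad = T_in + Hc / (m_p * cp)
Denominator = 22.4 * 1.14 = 25.5360
Temperature rise = 45011 / 25.5360 = 1762.65 K
T_ad = 160 + 1762.65 = 1922.65 deg C


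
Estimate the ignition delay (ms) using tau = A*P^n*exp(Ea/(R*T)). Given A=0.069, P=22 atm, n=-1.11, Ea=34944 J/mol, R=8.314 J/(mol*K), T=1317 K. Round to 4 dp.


tau = A * P^n * exp(Ea/(R*T))
P^n = 22^(-1.11) = 0.03235272
Ea/(R*T) = 34944/(8.314*1317) = 3.191368
exp(Ea/(R*T)) = 24.321665
tau = 0.069 * 0.03235272 * 24.321665 = 0.0543 ms


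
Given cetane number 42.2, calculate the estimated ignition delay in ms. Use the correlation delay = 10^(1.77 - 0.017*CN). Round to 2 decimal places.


delay = 10^(1.77 - 0.017*CN)
Exponent = 1.77 - 0.017*42.2 = 1.0526
delay = 10^1.0526 = 11.29 ms


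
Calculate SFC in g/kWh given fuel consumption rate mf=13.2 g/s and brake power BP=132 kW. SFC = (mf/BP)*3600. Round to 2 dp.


SFC = (mf / BP) * 3600
Rate = 13.2 / 132 = 0.100000 g/(s*kW)
SFC = 0.100000 * 3600 = 360.00 g/kWh


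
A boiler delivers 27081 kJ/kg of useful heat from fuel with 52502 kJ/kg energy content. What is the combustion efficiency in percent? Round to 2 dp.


Efficiency = (Q_useful / Q_fuel) * 100
Efficiency = (27081 / 52502) * 100
Efficiency = 0.5158 * 100 = 51.58%


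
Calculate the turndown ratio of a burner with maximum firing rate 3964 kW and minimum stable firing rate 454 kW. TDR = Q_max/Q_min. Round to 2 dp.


TDR = Q_max / Q_min
TDR = 3964 / 454 = 8.73


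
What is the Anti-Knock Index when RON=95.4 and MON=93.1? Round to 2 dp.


AKI = (RON + MON) / 2
AKI = (95.4 + 93.1) / 2
AKI = 188.5 / 2 = 94.25


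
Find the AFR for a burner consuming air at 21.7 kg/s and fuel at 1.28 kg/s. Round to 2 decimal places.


AFR = m_air / m_fuel
AFR = 21.7 / 1.28 = 16.95


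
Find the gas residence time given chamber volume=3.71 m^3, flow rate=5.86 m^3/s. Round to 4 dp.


tau = V / Q_flow
tau = 3.71 / 5.86 = 0.6331 s


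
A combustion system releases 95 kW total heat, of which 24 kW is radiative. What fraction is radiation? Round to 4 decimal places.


f_rad = Q_rad / Q_total
f_rad = 24 / 95 = 0.2526


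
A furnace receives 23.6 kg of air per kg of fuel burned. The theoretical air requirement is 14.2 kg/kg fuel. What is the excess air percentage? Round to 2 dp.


Excess air = actual - stoichiometric = 23.6 - 14.2 = 9.40 kg/kg fuel
Excess air % = (excess / stoich) * 100 = (9.40 / 14.2) * 100 = 66.20%


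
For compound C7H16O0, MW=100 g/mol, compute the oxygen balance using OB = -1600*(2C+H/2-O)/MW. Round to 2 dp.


OB = -1600 * (2C + H/2 - O) / MW
Inner = 2*7 + 16/2 - 0 = 22.00
OB = -1600 * 22.00 / 100 = -352.00%


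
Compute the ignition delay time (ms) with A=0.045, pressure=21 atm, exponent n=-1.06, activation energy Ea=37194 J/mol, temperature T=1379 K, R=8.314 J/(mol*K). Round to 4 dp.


tau = A * P^n * exp(Ea/(R*T))
P^n = 21^(-1.06) = 0.03966866
Ea/(R*T) = 37194/(8.314*1379) = 3.244133
exp(Ea/(R*T)) = 25.639461
tau = 0.045 * 0.03966866 * 25.639461 = 0.0458 ms
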